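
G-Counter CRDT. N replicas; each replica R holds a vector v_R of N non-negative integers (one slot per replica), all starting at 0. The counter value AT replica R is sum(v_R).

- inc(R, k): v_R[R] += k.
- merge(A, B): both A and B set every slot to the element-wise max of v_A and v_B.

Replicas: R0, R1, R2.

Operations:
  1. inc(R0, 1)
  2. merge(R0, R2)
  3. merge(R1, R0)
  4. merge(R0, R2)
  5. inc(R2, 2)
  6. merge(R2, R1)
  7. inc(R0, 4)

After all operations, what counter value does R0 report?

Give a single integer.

Answer: 5

Derivation:
Op 1: inc R0 by 1 -> R0=(1,0,0) value=1
Op 2: merge R0<->R2 -> R0=(1,0,0) R2=(1,0,0)
Op 3: merge R1<->R0 -> R1=(1,0,0) R0=(1,0,0)
Op 4: merge R0<->R2 -> R0=(1,0,0) R2=(1,0,0)
Op 5: inc R2 by 2 -> R2=(1,0,2) value=3
Op 6: merge R2<->R1 -> R2=(1,0,2) R1=(1,0,2)
Op 7: inc R0 by 4 -> R0=(5,0,0) value=5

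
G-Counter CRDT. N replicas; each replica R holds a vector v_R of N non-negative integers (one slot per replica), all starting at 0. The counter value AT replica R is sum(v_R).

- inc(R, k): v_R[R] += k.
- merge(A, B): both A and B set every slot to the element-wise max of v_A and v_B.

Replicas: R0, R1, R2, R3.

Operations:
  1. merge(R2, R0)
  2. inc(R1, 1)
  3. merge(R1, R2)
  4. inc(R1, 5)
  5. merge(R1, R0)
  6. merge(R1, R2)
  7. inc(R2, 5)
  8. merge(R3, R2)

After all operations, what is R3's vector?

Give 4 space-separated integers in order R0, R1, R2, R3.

Answer: 0 6 5 0

Derivation:
Op 1: merge R2<->R0 -> R2=(0,0,0,0) R0=(0,0,0,0)
Op 2: inc R1 by 1 -> R1=(0,1,0,0) value=1
Op 3: merge R1<->R2 -> R1=(0,1,0,0) R2=(0,1,0,0)
Op 4: inc R1 by 5 -> R1=(0,6,0,0) value=6
Op 5: merge R1<->R0 -> R1=(0,6,0,0) R0=(0,6,0,0)
Op 6: merge R1<->R2 -> R1=(0,6,0,0) R2=(0,6,0,0)
Op 7: inc R2 by 5 -> R2=(0,6,5,0) value=11
Op 8: merge R3<->R2 -> R3=(0,6,5,0) R2=(0,6,5,0)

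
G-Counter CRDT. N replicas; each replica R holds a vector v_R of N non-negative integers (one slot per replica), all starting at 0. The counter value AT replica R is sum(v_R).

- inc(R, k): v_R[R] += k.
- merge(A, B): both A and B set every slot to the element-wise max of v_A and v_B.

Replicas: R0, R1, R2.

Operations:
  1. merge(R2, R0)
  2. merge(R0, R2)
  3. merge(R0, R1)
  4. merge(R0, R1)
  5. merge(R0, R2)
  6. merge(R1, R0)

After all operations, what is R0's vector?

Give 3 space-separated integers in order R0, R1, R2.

Answer: 0 0 0

Derivation:
Op 1: merge R2<->R0 -> R2=(0,0,0) R0=(0,0,0)
Op 2: merge R0<->R2 -> R0=(0,0,0) R2=(0,0,0)
Op 3: merge R0<->R1 -> R0=(0,0,0) R1=(0,0,0)
Op 4: merge R0<->R1 -> R0=(0,0,0) R1=(0,0,0)
Op 5: merge R0<->R2 -> R0=(0,0,0) R2=(0,0,0)
Op 6: merge R1<->R0 -> R1=(0,0,0) R0=(0,0,0)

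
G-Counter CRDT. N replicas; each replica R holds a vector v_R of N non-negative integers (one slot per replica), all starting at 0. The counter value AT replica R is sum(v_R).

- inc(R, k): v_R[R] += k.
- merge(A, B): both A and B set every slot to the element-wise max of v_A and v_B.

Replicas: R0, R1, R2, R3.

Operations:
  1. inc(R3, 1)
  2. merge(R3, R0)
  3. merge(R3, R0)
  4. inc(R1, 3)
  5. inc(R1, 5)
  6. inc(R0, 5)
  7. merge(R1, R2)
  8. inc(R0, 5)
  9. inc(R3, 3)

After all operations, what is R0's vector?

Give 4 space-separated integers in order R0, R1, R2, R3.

Answer: 10 0 0 1

Derivation:
Op 1: inc R3 by 1 -> R3=(0,0,0,1) value=1
Op 2: merge R3<->R0 -> R3=(0,0,0,1) R0=(0,0,0,1)
Op 3: merge R3<->R0 -> R3=(0,0,0,1) R0=(0,0,0,1)
Op 4: inc R1 by 3 -> R1=(0,3,0,0) value=3
Op 5: inc R1 by 5 -> R1=(0,8,0,0) value=8
Op 6: inc R0 by 5 -> R0=(5,0,0,1) value=6
Op 7: merge R1<->R2 -> R1=(0,8,0,0) R2=(0,8,0,0)
Op 8: inc R0 by 5 -> R0=(10,0,0,1) value=11
Op 9: inc R3 by 3 -> R3=(0,0,0,4) value=4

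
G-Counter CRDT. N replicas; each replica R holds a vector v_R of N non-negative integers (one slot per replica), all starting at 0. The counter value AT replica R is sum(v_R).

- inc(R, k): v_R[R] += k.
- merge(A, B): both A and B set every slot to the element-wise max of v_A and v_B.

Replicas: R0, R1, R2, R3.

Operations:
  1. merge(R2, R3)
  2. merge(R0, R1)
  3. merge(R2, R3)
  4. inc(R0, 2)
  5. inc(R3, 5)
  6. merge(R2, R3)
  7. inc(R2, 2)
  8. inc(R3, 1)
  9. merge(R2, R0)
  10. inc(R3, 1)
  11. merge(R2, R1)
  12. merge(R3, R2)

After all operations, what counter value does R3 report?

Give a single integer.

Op 1: merge R2<->R3 -> R2=(0,0,0,0) R3=(0,0,0,0)
Op 2: merge R0<->R1 -> R0=(0,0,0,0) R1=(0,0,0,0)
Op 3: merge R2<->R3 -> R2=(0,0,0,0) R3=(0,0,0,0)
Op 4: inc R0 by 2 -> R0=(2,0,0,0) value=2
Op 5: inc R3 by 5 -> R3=(0,0,0,5) value=5
Op 6: merge R2<->R3 -> R2=(0,0,0,5) R3=(0,0,0,5)
Op 7: inc R2 by 2 -> R2=(0,0,2,5) value=7
Op 8: inc R3 by 1 -> R3=(0,0,0,6) value=6
Op 9: merge R2<->R0 -> R2=(2,0,2,5) R0=(2,0,2,5)
Op 10: inc R3 by 1 -> R3=(0,0,0,7) value=7
Op 11: merge R2<->R1 -> R2=(2,0,2,5) R1=(2,0,2,5)
Op 12: merge R3<->R2 -> R3=(2,0,2,7) R2=(2,0,2,7)

Answer: 11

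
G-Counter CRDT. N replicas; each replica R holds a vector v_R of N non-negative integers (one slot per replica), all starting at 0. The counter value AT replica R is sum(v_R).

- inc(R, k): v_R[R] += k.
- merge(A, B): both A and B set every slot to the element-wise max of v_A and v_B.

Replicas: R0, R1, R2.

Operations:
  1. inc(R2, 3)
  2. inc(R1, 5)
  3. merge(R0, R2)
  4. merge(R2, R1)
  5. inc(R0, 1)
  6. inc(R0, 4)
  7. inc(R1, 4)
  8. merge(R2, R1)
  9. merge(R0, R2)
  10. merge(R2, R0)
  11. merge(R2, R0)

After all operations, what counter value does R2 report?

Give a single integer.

Answer: 17

Derivation:
Op 1: inc R2 by 3 -> R2=(0,0,3) value=3
Op 2: inc R1 by 5 -> R1=(0,5,0) value=5
Op 3: merge R0<->R2 -> R0=(0,0,3) R2=(0,0,3)
Op 4: merge R2<->R1 -> R2=(0,5,3) R1=(0,5,3)
Op 5: inc R0 by 1 -> R0=(1,0,3) value=4
Op 6: inc R0 by 4 -> R0=(5,0,3) value=8
Op 7: inc R1 by 4 -> R1=(0,9,3) value=12
Op 8: merge R2<->R1 -> R2=(0,9,3) R1=(0,9,3)
Op 9: merge R0<->R2 -> R0=(5,9,3) R2=(5,9,3)
Op 10: merge R2<->R0 -> R2=(5,9,3) R0=(5,9,3)
Op 11: merge R2<->R0 -> R2=(5,9,3) R0=(5,9,3)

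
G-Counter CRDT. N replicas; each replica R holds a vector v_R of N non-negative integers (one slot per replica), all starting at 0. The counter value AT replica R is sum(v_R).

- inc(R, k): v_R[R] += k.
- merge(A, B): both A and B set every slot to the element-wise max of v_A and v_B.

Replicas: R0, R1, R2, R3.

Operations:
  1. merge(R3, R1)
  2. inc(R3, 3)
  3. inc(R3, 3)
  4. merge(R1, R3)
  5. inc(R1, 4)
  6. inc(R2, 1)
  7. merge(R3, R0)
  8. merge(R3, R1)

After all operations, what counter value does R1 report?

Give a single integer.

Answer: 10

Derivation:
Op 1: merge R3<->R1 -> R3=(0,0,0,0) R1=(0,0,0,0)
Op 2: inc R3 by 3 -> R3=(0,0,0,3) value=3
Op 3: inc R3 by 3 -> R3=(0,0,0,6) value=6
Op 4: merge R1<->R3 -> R1=(0,0,0,6) R3=(0,0,0,6)
Op 5: inc R1 by 4 -> R1=(0,4,0,6) value=10
Op 6: inc R2 by 1 -> R2=(0,0,1,0) value=1
Op 7: merge R3<->R0 -> R3=(0,0,0,6) R0=(0,0,0,6)
Op 8: merge R3<->R1 -> R3=(0,4,0,6) R1=(0,4,0,6)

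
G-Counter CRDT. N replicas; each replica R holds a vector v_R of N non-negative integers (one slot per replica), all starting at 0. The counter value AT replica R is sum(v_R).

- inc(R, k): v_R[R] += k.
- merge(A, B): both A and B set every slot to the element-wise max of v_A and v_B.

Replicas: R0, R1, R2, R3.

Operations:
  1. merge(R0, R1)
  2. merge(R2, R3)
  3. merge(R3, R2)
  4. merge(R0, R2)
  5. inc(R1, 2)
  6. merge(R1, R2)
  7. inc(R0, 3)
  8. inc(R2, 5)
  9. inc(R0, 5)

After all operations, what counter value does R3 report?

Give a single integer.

Op 1: merge R0<->R1 -> R0=(0,0,0,0) R1=(0,0,0,0)
Op 2: merge R2<->R3 -> R2=(0,0,0,0) R3=(0,0,0,0)
Op 3: merge R3<->R2 -> R3=(0,0,0,0) R2=(0,0,0,0)
Op 4: merge R0<->R2 -> R0=(0,0,0,0) R2=(0,0,0,0)
Op 5: inc R1 by 2 -> R1=(0,2,0,0) value=2
Op 6: merge R1<->R2 -> R1=(0,2,0,0) R2=(0,2,0,0)
Op 7: inc R0 by 3 -> R0=(3,0,0,0) value=3
Op 8: inc R2 by 5 -> R2=(0,2,5,0) value=7
Op 9: inc R0 by 5 -> R0=(8,0,0,0) value=8

Answer: 0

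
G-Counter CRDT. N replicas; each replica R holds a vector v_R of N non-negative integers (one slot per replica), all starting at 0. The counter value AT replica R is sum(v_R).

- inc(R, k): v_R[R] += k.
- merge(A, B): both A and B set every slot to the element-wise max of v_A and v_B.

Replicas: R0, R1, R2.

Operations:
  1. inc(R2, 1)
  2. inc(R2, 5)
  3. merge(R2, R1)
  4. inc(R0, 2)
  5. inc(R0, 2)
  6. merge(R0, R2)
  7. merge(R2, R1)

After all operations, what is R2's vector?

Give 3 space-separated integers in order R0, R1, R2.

Answer: 4 0 6

Derivation:
Op 1: inc R2 by 1 -> R2=(0,0,1) value=1
Op 2: inc R2 by 5 -> R2=(0,0,6) value=6
Op 3: merge R2<->R1 -> R2=(0,0,6) R1=(0,0,6)
Op 4: inc R0 by 2 -> R0=(2,0,0) value=2
Op 5: inc R0 by 2 -> R0=(4,0,0) value=4
Op 6: merge R0<->R2 -> R0=(4,0,6) R2=(4,0,6)
Op 7: merge R2<->R1 -> R2=(4,0,6) R1=(4,0,6)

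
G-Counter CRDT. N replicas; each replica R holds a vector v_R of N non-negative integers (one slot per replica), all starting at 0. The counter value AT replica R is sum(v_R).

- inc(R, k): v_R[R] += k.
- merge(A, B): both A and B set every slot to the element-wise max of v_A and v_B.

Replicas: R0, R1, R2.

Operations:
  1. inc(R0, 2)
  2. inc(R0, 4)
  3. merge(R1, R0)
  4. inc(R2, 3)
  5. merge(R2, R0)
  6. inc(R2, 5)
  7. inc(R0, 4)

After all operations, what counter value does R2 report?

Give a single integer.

Answer: 14

Derivation:
Op 1: inc R0 by 2 -> R0=(2,0,0) value=2
Op 2: inc R0 by 4 -> R0=(6,0,0) value=6
Op 3: merge R1<->R0 -> R1=(6,0,0) R0=(6,0,0)
Op 4: inc R2 by 3 -> R2=(0,0,3) value=3
Op 5: merge R2<->R0 -> R2=(6,0,3) R0=(6,0,3)
Op 6: inc R2 by 5 -> R2=(6,0,8) value=14
Op 7: inc R0 by 4 -> R0=(10,0,3) value=13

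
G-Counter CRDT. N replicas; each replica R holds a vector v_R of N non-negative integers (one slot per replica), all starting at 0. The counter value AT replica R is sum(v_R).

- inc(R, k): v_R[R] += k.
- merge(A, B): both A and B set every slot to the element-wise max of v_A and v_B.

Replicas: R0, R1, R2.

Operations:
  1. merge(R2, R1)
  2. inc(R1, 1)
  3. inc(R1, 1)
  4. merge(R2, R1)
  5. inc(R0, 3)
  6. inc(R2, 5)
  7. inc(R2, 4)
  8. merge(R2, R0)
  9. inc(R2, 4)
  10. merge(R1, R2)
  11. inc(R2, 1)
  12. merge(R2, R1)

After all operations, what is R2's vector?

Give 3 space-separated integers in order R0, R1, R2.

Op 1: merge R2<->R1 -> R2=(0,0,0) R1=(0,0,0)
Op 2: inc R1 by 1 -> R1=(0,1,0) value=1
Op 3: inc R1 by 1 -> R1=(0,2,0) value=2
Op 4: merge R2<->R1 -> R2=(0,2,0) R1=(0,2,0)
Op 5: inc R0 by 3 -> R0=(3,0,0) value=3
Op 6: inc R2 by 5 -> R2=(0,2,5) value=7
Op 7: inc R2 by 4 -> R2=(0,2,9) value=11
Op 8: merge R2<->R0 -> R2=(3,2,9) R0=(3,2,9)
Op 9: inc R2 by 4 -> R2=(3,2,13) value=18
Op 10: merge R1<->R2 -> R1=(3,2,13) R2=(3,2,13)
Op 11: inc R2 by 1 -> R2=(3,2,14) value=19
Op 12: merge R2<->R1 -> R2=(3,2,14) R1=(3,2,14)

Answer: 3 2 14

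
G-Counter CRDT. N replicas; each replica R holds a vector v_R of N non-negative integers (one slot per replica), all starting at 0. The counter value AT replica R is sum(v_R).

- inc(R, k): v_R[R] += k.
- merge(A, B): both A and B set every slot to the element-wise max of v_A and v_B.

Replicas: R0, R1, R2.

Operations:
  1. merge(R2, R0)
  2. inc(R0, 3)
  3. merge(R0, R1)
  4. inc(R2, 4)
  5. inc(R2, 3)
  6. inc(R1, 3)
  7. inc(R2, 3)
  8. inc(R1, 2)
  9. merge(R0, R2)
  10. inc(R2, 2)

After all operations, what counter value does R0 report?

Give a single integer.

Answer: 13

Derivation:
Op 1: merge R2<->R0 -> R2=(0,0,0) R0=(0,0,0)
Op 2: inc R0 by 3 -> R0=(3,0,0) value=3
Op 3: merge R0<->R1 -> R0=(3,0,0) R1=(3,0,0)
Op 4: inc R2 by 4 -> R2=(0,0,4) value=4
Op 5: inc R2 by 3 -> R2=(0,0,7) value=7
Op 6: inc R1 by 3 -> R1=(3,3,0) value=6
Op 7: inc R2 by 3 -> R2=(0,0,10) value=10
Op 8: inc R1 by 2 -> R1=(3,5,0) value=8
Op 9: merge R0<->R2 -> R0=(3,0,10) R2=(3,0,10)
Op 10: inc R2 by 2 -> R2=(3,0,12) value=15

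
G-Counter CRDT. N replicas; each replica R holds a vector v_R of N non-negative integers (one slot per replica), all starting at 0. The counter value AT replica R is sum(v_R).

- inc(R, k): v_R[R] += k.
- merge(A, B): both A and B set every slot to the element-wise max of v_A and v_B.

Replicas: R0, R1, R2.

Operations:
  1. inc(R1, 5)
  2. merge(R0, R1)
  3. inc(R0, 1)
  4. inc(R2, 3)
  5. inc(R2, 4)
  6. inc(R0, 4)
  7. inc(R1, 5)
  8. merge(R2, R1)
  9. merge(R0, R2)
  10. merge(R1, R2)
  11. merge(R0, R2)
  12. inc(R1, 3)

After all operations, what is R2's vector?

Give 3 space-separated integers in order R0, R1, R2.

Answer: 5 10 7

Derivation:
Op 1: inc R1 by 5 -> R1=(0,5,0) value=5
Op 2: merge R0<->R1 -> R0=(0,5,0) R1=(0,5,0)
Op 3: inc R0 by 1 -> R0=(1,5,0) value=6
Op 4: inc R2 by 3 -> R2=(0,0,3) value=3
Op 5: inc R2 by 4 -> R2=(0,0,7) value=7
Op 6: inc R0 by 4 -> R0=(5,5,0) value=10
Op 7: inc R1 by 5 -> R1=(0,10,0) value=10
Op 8: merge R2<->R1 -> R2=(0,10,7) R1=(0,10,7)
Op 9: merge R0<->R2 -> R0=(5,10,7) R2=(5,10,7)
Op 10: merge R1<->R2 -> R1=(5,10,7) R2=(5,10,7)
Op 11: merge R0<->R2 -> R0=(5,10,7) R2=(5,10,7)
Op 12: inc R1 by 3 -> R1=(5,13,7) value=25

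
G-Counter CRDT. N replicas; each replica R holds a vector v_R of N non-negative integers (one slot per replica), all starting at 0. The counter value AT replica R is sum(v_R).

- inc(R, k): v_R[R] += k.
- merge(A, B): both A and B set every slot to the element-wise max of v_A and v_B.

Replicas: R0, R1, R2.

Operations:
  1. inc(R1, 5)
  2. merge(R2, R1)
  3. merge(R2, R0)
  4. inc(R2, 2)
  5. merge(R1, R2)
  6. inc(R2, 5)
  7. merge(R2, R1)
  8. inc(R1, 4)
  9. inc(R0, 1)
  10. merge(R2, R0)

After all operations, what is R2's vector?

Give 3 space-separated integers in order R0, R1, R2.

Answer: 1 5 7

Derivation:
Op 1: inc R1 by 5 -> R1=(0,5,0) value=5
Op 2: merge R2<->R1 -> R2=(0,5,0) R1=(0,5,0)
Op 3: merge R2<->R0 -> R2=(0,5,0) R0=(0,5,0)
Op 4: inc R2 by 2 -> R2=(0,5,2) value=7
Op 5: merge R1<->R2 -> R1=(0,5,2) R2=(0,5,2)
Op 6: inc R2 by 5 -> R2=(0,5,7) value=12
Op 7: merge R2<->R1 -> R2=(0,5,7) R1=(0,5,7)
Op 8: inc R1 by 4 -> R1=(0,9,7) value=16
Op 9: inc R0 by 1 -> R0=(1,5,0) value=6
Op 10: merge R2<->R0 -> R2=(1,5,7) R0=(1,5,7)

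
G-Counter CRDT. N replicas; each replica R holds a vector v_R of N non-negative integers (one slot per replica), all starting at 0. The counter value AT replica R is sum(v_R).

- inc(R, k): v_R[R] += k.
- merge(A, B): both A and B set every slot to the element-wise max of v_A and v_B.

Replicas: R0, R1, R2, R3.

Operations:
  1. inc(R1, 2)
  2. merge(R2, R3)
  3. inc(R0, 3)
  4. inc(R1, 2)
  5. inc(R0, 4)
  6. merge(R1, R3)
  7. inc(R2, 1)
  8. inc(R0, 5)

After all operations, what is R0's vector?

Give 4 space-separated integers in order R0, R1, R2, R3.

Answer: 12 0 0 0

Derivation:
Op 1: inc R1 by 2 -> R1=(0,2,0,0) value=2
Op 2: merge R2<->R3 -> R2=(0,0,0,0) R3=(0,0,0,0)
Op 3: inc R0 by 3 -> R0=(3,0,0,0) value=3
Op 4: inc R1 by 2 -> R1=(0,4,0,0) value=4
Op 5: inc R0 by 4 -> R0=(7,0,0,0) value=7
Op 6: merge R1<->R3 -> R1=(0,4,0,0) R3=(0,4,0,0)
Op 7: inc R2 by 1 -> R2=(0,0,1,0) value=1
Op 8: inc R0 by 5 -> R0=(12,0,0,0) value=12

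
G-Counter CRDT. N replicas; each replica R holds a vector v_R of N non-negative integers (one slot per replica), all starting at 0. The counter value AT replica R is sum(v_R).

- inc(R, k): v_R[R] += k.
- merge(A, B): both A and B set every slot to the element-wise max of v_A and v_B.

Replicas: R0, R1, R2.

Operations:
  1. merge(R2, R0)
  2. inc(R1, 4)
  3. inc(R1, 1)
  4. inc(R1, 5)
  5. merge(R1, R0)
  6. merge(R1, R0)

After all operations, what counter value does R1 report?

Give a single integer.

Answer: 10

Derivation:
Op 1: merge R2<->R0 -> R2=(0,0,0) R0=(0,0,0)
Op 2: inc R1 by 4 -> R1=(0,4,0) value=4
Op 3: inc R1 by 1 -> R1=(0,5,0) value=5
Op 4: inc R1 by 5 -> R1=(0,10,0) value=10
Op 5: merge R1<->R0 -> R1=(0,10,0) R0=(0,10,0)
Op 6: merge R1<->R0 -> R1=(0,10,0) R0=(0,10,0)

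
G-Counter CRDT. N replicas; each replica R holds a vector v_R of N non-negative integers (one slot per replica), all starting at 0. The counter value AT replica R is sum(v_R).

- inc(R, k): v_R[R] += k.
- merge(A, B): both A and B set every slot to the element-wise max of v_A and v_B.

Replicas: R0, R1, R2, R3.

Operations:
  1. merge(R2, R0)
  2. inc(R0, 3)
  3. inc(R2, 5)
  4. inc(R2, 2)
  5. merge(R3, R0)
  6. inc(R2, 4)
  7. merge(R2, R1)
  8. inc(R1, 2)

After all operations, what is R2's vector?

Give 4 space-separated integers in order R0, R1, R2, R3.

Answer: 0 0 11 0

Derivation:
Op 1: merge R2<->R0 -> R2=(0,0,0,0) R0=(0,0,0,0)
Op 2: inc R0 by 3 -> R0=(3,0,0,0) value=3
Op 3: inc R2 by 5 -> R2=(0,0,5,0) value=5
Op 4: inc R2 by 2 -> R2=(0,0,7,0) value=7
Op 5: merge R3<->R0 -> R3=(3,0,0,0) R0=(3,0,0,0)
Op 6: inc R2 by 4 -> R2=(0,0,11,0) value=11
Op 7: merge R2<->R1 -> R2=(0,0,11,0) R1=(0,0,11,0)
Op 8: inc R1 by 2 -> R1=(0,2,11,0) value=13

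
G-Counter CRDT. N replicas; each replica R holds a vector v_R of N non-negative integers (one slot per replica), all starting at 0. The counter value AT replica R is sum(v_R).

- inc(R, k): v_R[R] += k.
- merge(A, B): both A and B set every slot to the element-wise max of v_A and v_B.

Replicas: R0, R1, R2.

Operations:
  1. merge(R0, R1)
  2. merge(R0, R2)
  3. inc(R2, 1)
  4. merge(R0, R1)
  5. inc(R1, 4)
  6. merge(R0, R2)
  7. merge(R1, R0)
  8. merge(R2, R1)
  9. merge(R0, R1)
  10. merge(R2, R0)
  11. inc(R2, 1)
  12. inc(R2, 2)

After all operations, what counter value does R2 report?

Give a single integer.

Answer: 8

Derivation:
Op 1: merge R0<->R1 -> R0=(0,0,0) R1=(0,0,0)
Op 2: merge R0<->R2 -> R0=(0,0,0) R2=(0,0,0)
Op 3: inc R2 by 1 -> R2=(0,0,1) value=1
Op 4: merge R0<->R1 -> R0=(0,0,0) R1=(0,0,0)
Op 5: inc R1 by 4 -> R1=(0,4,0) value=4
Op 6: merge R0<->R2 -> R0=(0,0,1) R2=(0,0,1)
Op 7: merge R1<->R0 -> R1=(0,4,1) R0=(0,4,1)
Op 8: merge R2<->R1 -> R2=(0,4,1) R1=(0,4,1)
Op 9: merge R0<->R1 -> R0=(0,4,1) R1=(0,4,1)
Op 10: merge R2<->R0 -> R2=(0,4,1) R0=(0,4,1)
Op 11: inc R2 by 1 -> R2=(0,4,2) value=6
Op 12: inc R2 by 2 -> R2=(0,4,4) value=8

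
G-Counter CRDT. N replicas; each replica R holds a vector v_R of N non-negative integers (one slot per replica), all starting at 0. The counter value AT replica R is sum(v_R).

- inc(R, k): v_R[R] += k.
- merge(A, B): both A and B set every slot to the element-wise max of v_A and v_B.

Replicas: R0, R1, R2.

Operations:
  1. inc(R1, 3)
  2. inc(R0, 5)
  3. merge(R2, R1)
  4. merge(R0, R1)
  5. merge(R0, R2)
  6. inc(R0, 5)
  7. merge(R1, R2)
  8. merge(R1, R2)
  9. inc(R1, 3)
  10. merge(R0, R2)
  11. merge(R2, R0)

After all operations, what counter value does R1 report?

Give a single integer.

Answer: 11

Derivation:
Op 1: inc R1 by 3 -> R1=(0,3,0) value=3
Op 2: inc R0 by 5 -> R0=(5,0,0) value=5
Op 3: merge R2<->R1 -> R2=(0,3,0) R1=(0,3,0)
Op 4: merge R0<->R1 -> R0=(5,3,0) R1=(5,3,0)
Op 5: merge R0<->R2 -> R0=(5,3,0) R2=(5,3,0)
Op 6: inc R0 by 5 -> R0=(10,3,0) value=13
Op 7: merge R1<->R2 -> R1=(5,3,0) R2=(5,3,0)
Op 8: merge R1<->R2 -> R1=(5,3,0) R2=(5,3,0)
Op 9: inc R1 by 3 -> R1=(5,6,0) value=11
Op 10: merge R0<->R2 -> R0=(10,3,0) R2=(10,3,0)
Op 11: merge R2<->R0 -> R2=(10,3,0) R0=(10,3,0)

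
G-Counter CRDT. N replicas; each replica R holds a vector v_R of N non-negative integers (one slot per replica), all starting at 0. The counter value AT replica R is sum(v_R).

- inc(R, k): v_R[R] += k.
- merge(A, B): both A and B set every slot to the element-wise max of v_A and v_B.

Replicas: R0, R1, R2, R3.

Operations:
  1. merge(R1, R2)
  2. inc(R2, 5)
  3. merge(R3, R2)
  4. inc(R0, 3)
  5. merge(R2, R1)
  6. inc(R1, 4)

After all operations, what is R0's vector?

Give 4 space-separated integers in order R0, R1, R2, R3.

Op 1: merge R1<->R2 -> R1=(0,0,0,0) R2=(0,0,0,0)
Op 2: inc R2 by 5 -> R2=(0,0,5,0) value=5
Op 3: merge R3<->R2 -> R3=(0,0,5,0) R2=(0,0,5,0)
Op 4: inc R0 by 3 -> R0=(3,0,0,0) value=3
Op 5: merge R2<->R1 -> R2=(0,0,5,0) R1=(0,0,5,0)
Op 6: inc R1 by 4 -> R1=(0,4,5,0) value=9

Answer: 3 0 0 0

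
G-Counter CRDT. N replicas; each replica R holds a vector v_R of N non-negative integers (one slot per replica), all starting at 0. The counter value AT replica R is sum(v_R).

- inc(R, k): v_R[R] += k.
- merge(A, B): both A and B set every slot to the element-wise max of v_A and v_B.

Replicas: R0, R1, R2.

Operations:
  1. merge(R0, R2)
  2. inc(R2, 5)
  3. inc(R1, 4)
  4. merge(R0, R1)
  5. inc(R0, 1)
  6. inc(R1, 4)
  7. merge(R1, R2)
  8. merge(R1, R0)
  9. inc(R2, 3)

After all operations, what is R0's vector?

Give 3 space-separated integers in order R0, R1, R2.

Answer: 1 8 5

Derivation:
Op 1: merge R0<->R2 -> R0=(0,0,0) R2=(0,0,0)
Op 2: inc R2 by 5 -> R2=(0,0,5) value=5
Op 3: inc R1 by 4 -> R1=(0,4,0) value=4
Op 4: merge R0<->R1 -> R0=(0,4,0) R1=(0,4,0)
Op 5: inc R0 by 1 -> R0=(1,4,0) value=5
Op 6: inc R1 by 4 -> R1=(0,8,0) value=8
Op 7: merge R1<->R2 -> R1=(0,8,5) R2=(0,8,5)
Op 8: merge R1<->R0 -> R1=(1,8,5) R0=(1,8,5)
Op 9: inc R2 by 3 -> R2=(0,8,8) value=16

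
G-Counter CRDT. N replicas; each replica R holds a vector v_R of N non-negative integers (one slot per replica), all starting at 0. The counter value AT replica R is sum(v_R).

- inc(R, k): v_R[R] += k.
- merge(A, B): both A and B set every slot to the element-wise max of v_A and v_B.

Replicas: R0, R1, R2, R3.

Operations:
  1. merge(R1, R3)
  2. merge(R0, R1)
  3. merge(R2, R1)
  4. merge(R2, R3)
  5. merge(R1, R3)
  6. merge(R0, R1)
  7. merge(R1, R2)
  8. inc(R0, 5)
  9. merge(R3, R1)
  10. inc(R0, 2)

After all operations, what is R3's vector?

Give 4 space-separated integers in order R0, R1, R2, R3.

Answer: 0 0 0 0

Derivation:
Op 1: merge R1<->R3 -> R1=(0,0,0,0) R3=(0,0,0,0)
Op 2: merge R0<->R1 -> R0=(0,0,0,0) R1=(0,0,0,0)
Op 3: merge R2<->R1 -> R2=(0,0,0,0) R1=(0,0,0,0)
Op 4: merge R2<->R3 -> R2=(0,0,0,0) R3=(0,0,0,0)
Op 5: merge R1<->R3 -> R1=(0,0,0,0) R3=(0,0,0,0)
Op 6: merge R0<->R1 -> R0=(0,0,0,0) R1=(0,0,0,0)
Op 7: merge R1<->R2 -> R1=(0,0,0,0) R2=(0,0,0,0)
Op 8: inc R0 by 5 -> R0=(5,0,0,0) value=5
Op 9: merge R3<->R1 -> R3=(0,0,0,0) R1=(0,0,0,0)
Op 10: inc R0 by 2 -> R0=(7,0,0,0) value=7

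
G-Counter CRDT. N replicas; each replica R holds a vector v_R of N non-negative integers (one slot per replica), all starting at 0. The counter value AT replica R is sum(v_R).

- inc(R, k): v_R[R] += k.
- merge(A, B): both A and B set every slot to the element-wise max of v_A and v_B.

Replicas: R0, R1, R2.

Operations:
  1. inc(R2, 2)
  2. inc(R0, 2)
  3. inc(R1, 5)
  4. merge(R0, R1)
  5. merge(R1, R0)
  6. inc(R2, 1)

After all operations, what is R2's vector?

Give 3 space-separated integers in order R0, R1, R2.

Op 1: inc R2 by 2 -> R2=(0,0,2) value=2
Op 2: inc R0 by 2 -> R0=(2,0,0) value=2
Op 3: inc R1 by 5 -> R1=(0,5,0) value=5
Op 4: merge R0<->R1 -> R0=(2,5,0) R1=(2,5,0)
Op 5: merge R1<->R0 -> R1=(2,5,0) R0=(2,5,0)
Op 6: inc R2 by 1 -> R2=(0,0,3) value=3

Answer: 0 0 3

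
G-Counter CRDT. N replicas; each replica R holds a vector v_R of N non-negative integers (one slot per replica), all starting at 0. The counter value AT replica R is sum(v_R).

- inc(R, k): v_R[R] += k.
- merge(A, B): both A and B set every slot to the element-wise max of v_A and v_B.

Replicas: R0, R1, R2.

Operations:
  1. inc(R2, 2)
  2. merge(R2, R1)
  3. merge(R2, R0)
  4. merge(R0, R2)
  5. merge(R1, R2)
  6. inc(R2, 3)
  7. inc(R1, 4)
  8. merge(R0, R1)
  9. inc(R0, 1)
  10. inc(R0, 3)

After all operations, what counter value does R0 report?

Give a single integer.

Answer: 10

Derivation:
Op 1: inc R2 by 2 -> R2=(0,0,2) value=2
Op 2: merge R2<->R1 -> R2=(0,0,2) R1=(0,0,2)
Op 3: merge R2<->R0 -> R2=(0,0,2) R0=(0,0,2)
Op 4: merge R0<->R2 -> R0=(0,0,2) R2=(0,0,2)
Op 5: merge R1<->R2 -> R1=(0,0,2) R2=(0,0,2)
Op 6: inc R2 by 3 -> R2=(0,0,5) value=5
Op 7: inc R1 by 4 -> R1=(0,4,2) value=6
Op 8: merge R0<->R1 -> R0=(0,4,2) R1=(0,4,2)
Op 9: inc R0 by 1 -> R0=(1,4,2) value=7
Op 10: inc R0 by 3 -> R0=(4,4,2) value=10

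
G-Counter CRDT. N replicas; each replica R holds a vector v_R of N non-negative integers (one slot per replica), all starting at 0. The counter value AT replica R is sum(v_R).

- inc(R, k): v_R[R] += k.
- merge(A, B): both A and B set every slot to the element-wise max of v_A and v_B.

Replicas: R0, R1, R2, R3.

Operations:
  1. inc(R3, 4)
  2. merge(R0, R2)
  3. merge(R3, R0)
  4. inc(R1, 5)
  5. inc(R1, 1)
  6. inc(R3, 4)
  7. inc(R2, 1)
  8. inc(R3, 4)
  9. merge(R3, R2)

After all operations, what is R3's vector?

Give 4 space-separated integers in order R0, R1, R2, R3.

Op 1: inc R3 by 4 -> R3=(0,0,0,4) value=4
Op 2: merge R0<->R2 -> R0=(0,0,0,0) R2=(0,0,0,0)
Op 3: merge R3<->R0 -> R3=(0,0,0,4) R0=(0,0,0,4)
Op 4: inc R1 by 5 -> R1=(0,5,0,0) value=5
Op 5: inc R1 by 1 -> R1=(0,6,0,0) value=6
Op 6: inc R3 by 4 -> R3=(0,0,0,8) value=8
Op 7: inc R2 by 1 -> R2=(0,0,1,0) value=1
Op 8: inc R3 by 4 -> R3=(0,0,0,12) value=12
Op 9: merge R3<->R2 -> R3=(0,0,1,12) R2=(0,0,1,12)

Answer: 0 0 1 12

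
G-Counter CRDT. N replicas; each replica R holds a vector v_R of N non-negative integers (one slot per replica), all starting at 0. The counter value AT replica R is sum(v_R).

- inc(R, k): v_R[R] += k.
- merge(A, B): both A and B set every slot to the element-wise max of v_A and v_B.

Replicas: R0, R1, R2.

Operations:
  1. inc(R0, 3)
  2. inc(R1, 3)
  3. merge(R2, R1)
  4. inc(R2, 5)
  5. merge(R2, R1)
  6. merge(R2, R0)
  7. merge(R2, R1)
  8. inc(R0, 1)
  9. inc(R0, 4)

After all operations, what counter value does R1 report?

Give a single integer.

Op 1: inc R0 by 3 -> R0=(3,0,0) value=3
Op 2: inc R1 by 3 -> R1=(0,3,0) value=3
Op 3: merge R2<->R1 -> R2=(0,3,0) R1=(0,3,0)
Op 4: inc R2 by 5 -> R2=(0,3,5) value=8
Op 5: merge R2<->R1 -> R2=(0,3,5) R1=(0,3,5)
Op 6: merge R2<->R0 -> R2=(3,3,5) R0=(3,3,5)
Op 7: merge R2<->R1 -> R2=(3,3,5) R1=(3,3,5)
Op 8: inc R0 by 1 -> R0=(4,3,5) value=12
Op 9: inc R0 by 4 -> R0=(8,3,5) value=16

Answer: 11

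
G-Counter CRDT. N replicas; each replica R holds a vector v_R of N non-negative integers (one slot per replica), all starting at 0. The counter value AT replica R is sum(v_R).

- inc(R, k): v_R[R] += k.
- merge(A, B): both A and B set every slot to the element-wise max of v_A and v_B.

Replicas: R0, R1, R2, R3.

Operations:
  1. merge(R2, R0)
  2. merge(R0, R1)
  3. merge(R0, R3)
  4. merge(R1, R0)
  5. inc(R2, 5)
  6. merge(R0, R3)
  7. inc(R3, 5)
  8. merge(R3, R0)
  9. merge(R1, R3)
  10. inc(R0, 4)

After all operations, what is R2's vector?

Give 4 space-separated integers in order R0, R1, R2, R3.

Answer: 0 0 5 0

Derivation:
Op 1: merge R2<->R0 -> R2=(0,0,0,0) R0=(0,0,0,0)
Op 2: merge R0<->R1 -> R0=(0,0,0,0) R1=(0,0,0,0)
Op 3: merge R0<->R3 -> R0=(0,0,0,0) R3=(0,0,0,0)
Op 4: merge R1<->R0 -> R1=(0,0,0,0) R0=(0,0,0,0)
Op 5: inc R2 by 5 -> R2=(0,0,5,0) value=5
Op 6: merge R0<->R3 -> R0=(0,0,0,0) R3=(0,0,0,0)
Op 7: inc R3 by 5 -> R3=(0,0,0,5) value=5
Op 8: merge R3<->R0 -> R3=(0,0,0,5) R0=(0,0,0,5)
Op 9: merge R1<->R3 -> R1=(0,0,0,5) R3=(0,0,0,5)
Op 10: inc R0 by 4 -> R0=(4,0,0,5) value=9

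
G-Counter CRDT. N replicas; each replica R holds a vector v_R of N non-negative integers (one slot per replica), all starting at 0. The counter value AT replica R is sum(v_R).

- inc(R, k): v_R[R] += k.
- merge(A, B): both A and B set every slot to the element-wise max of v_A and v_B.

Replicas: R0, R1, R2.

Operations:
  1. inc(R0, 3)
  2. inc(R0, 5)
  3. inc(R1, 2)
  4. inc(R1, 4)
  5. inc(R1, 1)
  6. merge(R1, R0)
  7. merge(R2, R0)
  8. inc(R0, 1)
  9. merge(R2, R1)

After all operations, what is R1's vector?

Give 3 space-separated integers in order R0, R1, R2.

Answer: 8 7 0

Derivation:
Op 1: inc R0 by 3 -> R0=(3,0,0) value=3
Op 2: inc R0 by 5 -> R0=(8,0,0) value=8
Op 3: inc R1 by 2 -> R1=(0,2,0) value=2
Op 4: inc R1 by 4 -> R1=(0,6,0) value=6
Op 5: inc R1 by 1 -> R1=(0,7,0) value=7
Op 6: merge R1<->R0 -> R1=(8,7,0) R0=(8,7,0)
Op 7: merge R2<->R0 -> R2=(8,7,0) R0=(8,7,0)
Op 8: inc R0 by 1 -> R0=(9,7,0) value=16
Op 9: merge R2<->R1 -> R2=(8,7,0) R1=(8,7,0)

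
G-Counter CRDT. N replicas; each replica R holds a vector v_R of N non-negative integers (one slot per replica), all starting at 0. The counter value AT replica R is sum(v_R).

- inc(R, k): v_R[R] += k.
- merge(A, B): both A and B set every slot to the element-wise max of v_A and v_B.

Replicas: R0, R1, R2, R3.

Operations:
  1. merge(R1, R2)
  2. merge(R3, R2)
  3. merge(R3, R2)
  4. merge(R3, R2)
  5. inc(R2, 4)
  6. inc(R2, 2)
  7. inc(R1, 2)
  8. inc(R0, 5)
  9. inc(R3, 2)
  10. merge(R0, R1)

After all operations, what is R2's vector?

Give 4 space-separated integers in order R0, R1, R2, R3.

Op 1: merge R1<->R2 -> R1=(0,0,0,0) R2=(0,0,0,0)
Op 2: merge R3<->R2 -> R3=(0,0,0,0) R2=(0,0,0,0)
Op 3: merge R3<->R2 -> R3=(0,0,0,0) R2=(0,0,0,0)
Op 4: merge R3<->R2 -> R3=(0,0,0,0) R2=(0,0,0,0)
Op 5: inc R2 by 4 -> R2=(0,0,4,0) value=4
Op 6: inc R2 by 2 -> R2=(0,0,6,0) value=6
Op 7: inc R1 by 2 -> R1=(0,2,0,0) value=2
Op 8: inc R0 by 5 -> R0=(5,0,0,0) value=5
Op 9: inc R3 by 2 -> R3=(0,0,0,2) value=2
Op 10: merge R0<->R1 -> R0=(5,2,0,0) R1=(5,2,0,0)

Answer: 0 0 6 0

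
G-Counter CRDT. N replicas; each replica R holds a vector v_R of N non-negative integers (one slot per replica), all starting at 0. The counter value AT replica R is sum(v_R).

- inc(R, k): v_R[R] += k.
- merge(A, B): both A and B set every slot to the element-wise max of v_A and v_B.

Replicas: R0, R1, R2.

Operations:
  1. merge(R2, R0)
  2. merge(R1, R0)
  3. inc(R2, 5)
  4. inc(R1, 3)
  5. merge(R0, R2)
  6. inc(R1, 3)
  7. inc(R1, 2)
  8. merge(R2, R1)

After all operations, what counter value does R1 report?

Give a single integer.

Answer: 13

Derivation:
Op 1: merge R2<->R0 -> R2=(0,0,0) R0=(0,0,0)
Op 2: merge R1<->R0 -> R1=(0,0,0) R0=(0,0,0)
Op 3: inc R2 by 5 -> R2=(0,0,5) value=5
Op 4: inc R1 by 3 -> R1=(0,3,0) value=3
Op 5: merge R0<->R2 -> R0=(0,0,5) R2=(0,0,5)
Op 6: inc R1 by 3 -> R1=(0,6,0) value=6
Op 7: inc R1 by 2 -> R1=(0,8,0) value=8
Op 8: merge R2<->R1 -> R2=(0,8,5) R1=(0,8,5)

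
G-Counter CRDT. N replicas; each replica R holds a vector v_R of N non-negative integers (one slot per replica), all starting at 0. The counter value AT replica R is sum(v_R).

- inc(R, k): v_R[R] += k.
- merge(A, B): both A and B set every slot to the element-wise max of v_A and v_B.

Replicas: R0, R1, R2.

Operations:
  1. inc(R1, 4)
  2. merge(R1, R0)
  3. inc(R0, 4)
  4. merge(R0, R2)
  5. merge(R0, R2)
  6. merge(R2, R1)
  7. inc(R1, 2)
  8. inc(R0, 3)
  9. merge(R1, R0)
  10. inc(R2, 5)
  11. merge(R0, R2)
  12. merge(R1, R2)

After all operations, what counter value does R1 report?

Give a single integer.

Answer: 18

Derivation:
Op 1: inc R1 by 4 -> R1=(0,4,0) value=4
Op 2: merge R1<->R0 -> R1=(0,4,0) R0=(0,4,0)
Op 3: inc R0 by 4 -> R0=(4,4,0) value=8
Op 4: merge R0<->R2 -> R0=(4,4,0) R2=(4,4,0)
Op 5: merge R0<->R2 -> R0=(4,4,0) R2=(4,4,0)
Op 6: merge R2<->R1 -> R2=(4,4,0) R1=(4,4,0)
Op 7: inc R1 by 2 -> R1=(4,6,0) value=10
Op 8: inc R0 by 3 -> R0=(7,4,0) value=11
Op 9: merge R1<->R0 -> R1=(7,6,0) R0=(7,6,0)
Op 10: inc R2 by 5 -> R2=(4,4,5) value=13
Op 11: merge R0<->R2 -> R0=(7,6,5) R2=(7,6,5)
Op 12: merge R1<->R2 -> R1=(7,6,5) R2=(7,6,5)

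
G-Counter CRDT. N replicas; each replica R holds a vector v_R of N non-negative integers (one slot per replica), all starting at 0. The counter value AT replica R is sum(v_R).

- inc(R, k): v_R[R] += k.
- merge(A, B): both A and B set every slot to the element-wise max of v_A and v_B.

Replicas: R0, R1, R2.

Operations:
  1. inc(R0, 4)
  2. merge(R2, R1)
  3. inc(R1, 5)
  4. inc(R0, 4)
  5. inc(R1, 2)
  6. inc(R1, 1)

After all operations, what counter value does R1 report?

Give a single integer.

Answer: 8

Derivation:
Op 1: inc R0 by 4 -> R0=(4,0,0) value=4
Op 2: merge R2<->R1 -> R2=(0,0,0) R1=(0,0,0)
Op 3: inc R1 by 5 -> R1=(0,5,0) value=5
Op 4: inc R0 by 4 -> R0=(8,0,0) value=8
Op 5: inc R1 by 2 -> R1=(0,7,0) value=7
Op 6: inc R1 by 1 -> R1=(0,8,0) value=8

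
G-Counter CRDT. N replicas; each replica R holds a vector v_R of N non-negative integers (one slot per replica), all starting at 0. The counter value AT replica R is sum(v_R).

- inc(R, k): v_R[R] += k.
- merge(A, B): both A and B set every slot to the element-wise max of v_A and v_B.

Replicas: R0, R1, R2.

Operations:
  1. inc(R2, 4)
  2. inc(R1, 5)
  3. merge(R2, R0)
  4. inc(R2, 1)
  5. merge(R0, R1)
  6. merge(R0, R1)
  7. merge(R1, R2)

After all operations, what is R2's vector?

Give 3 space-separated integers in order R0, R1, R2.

Op 1: inc R2 by 4 -> R2=(0,0,4) value=4
Op 2: inc R1 by 5 -> R1=(0,5,0) value=5
Op 3: merge R2<->R0 -> R2=(0,0,4) R0=(0,0,4)
Op 4: inc R2 by 1 -> R2=(0,0,5) value=5
Op 5: merge R0<->R1 -> R0=(0,5,4) R1=(0,5,4)
Op 6: merge R0<->R1 -> R0=(0,5,4) R1=(0,5,4)
Op 7: merge R1<->R2 -> R1=(0,5,5) R2=(0,5,5)

Answer: 0 5 5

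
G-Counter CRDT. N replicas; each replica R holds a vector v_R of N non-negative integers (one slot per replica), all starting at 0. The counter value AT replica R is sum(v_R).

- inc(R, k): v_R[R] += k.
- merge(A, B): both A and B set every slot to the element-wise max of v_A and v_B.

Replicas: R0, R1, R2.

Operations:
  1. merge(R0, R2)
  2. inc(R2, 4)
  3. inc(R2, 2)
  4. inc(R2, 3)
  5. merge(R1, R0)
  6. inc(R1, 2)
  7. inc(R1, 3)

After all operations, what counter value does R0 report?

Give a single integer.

Op 1: merge R0<->R2 -> R0=(0,0,0) R2=(0,0,0)
Op 2: inc R2 by 4 -> R2=(0,0,4) value=4
Op 3: inc R2 by 2 -> R2=(0,0,6) value=6
Op 4: inc R2 by 3 -> R2=(0,0,9) value=9
Op 5: merge R1<->R0 -> R1=(0,0,0) R0=(0,0,0)
Op 6: inc R1 by 2 -> R1=(0,2,0) value=2
Op 7: inc R1 by 3 -> R1=(0,5,0) value=5

Answer: 0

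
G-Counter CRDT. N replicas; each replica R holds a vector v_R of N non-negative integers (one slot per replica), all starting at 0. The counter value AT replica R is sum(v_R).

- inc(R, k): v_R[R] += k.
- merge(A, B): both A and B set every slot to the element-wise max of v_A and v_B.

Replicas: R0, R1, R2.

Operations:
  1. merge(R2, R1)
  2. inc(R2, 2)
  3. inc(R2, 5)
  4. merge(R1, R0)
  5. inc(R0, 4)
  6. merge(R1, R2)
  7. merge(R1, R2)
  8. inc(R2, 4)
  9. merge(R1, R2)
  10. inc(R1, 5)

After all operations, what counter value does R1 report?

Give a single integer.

Answer: 16

Derivation:
Op 1: merge R2<->R1 -> R2=(0,0,0) R1=(0,0,0)
Op 2: inc R2 by 2 -> R2=(0,0,2) value=2
Op 3: inc R2 by 5 -> R2=(0,0,7) value=7
Op 4: merge R1<->R0 -> R1=(0,0,0) R0=(0,0,0)
Op 5: inc R0 by 4 -> R0=(4,0,0) value=4
Op 6: merge R1<->R2 -> R1=(0,0,7) R2=(0,0,7)
Op 7: merge R1<->R2 -> R1=(0,0,7) R2=(0,0,7)
Op 8: inc R2 by 4 -> R2=(0,0,11) value=11
Op 9: merge R1<->R2 -> R1=(0,0,11) R2=(0,0,11)
Op 10: inc R1 by 5 -> R1=(0,5,11) value=16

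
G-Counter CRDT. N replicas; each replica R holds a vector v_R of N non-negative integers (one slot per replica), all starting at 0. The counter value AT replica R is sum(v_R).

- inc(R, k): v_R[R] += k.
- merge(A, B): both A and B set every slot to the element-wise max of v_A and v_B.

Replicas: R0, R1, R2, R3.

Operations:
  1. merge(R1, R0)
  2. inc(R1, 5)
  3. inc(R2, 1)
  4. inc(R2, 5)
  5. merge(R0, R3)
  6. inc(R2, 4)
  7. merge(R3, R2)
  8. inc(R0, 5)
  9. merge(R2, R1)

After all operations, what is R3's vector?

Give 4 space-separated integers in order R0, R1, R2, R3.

Answer: 0 0 10 0

Derivation:
Op 1: merge R1<->R0 -> R1=(0,0,0,0) R0=(0,0,0,0)
Op 2: inc R1 by 5 -> R1=(0,5,0,0) value=5
Op 3: inc R2 by 1 -> R2=(0,0,1,0) value=1
Op 4: inc R2 by 5 -> R2=(0,0,6,0) value=6
Op 5: merge R0<->R3 -> R0=(0,0,0,0) R3=(0,0,0,0)
Op 6: inc R2 by 4 -> R2=(0,0,10,0) value=10
Op 7: merge R3<->R2 -> R3=(0,0,10,0) R2=(0,0,10,0)
Op 8: inc R0 by 5 -> R0=(5,0,0,0) value=5
Op 9: merge R2<->R1 -> R2=(0,5,10,0) R1=(0,5,10,0)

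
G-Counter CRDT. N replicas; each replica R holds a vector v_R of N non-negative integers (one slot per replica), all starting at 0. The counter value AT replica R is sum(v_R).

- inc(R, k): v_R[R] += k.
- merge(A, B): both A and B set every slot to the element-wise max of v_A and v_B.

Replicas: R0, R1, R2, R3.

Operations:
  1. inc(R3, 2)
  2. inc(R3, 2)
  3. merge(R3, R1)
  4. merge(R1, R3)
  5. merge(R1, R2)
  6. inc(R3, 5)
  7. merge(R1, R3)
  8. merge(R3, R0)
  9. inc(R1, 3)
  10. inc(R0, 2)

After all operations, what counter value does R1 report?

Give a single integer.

Answer: 12

Derivation:
Op 1: inc R3 by 2 -> R3=(0,0,0,2) value=2
Op 2: inc R3 by 2 -> R3=(0,0,0,4) value=4
Op 3: merge R3<->R1 -> R3=(0,0,0,4) R1=(0,0,0,4)
Op 4: merge R1<->R3 -> R1=(0,0,0,4) R3=(0,0,0,4)
Op 5: merge R1<->R2 -> R1=(0,0,0,4) R2=(0,0,0,4)
Op 6: inc R3 by 5 -> R3=(0,0,0,9) value=9
Op 7: merge R1<->R3 -> R1=(0,0,0,9) R3=(0,0,0,9)
Op 8: merge R3<->R0 -> R3=(0,0,0,9) R0=(0,0,0,9)
Op 9: inc R1 by 3 -> R1=(0,3,0,9) value=12
Op 10: inc R0 by 2 -> R0=(2,0,0,9) value=11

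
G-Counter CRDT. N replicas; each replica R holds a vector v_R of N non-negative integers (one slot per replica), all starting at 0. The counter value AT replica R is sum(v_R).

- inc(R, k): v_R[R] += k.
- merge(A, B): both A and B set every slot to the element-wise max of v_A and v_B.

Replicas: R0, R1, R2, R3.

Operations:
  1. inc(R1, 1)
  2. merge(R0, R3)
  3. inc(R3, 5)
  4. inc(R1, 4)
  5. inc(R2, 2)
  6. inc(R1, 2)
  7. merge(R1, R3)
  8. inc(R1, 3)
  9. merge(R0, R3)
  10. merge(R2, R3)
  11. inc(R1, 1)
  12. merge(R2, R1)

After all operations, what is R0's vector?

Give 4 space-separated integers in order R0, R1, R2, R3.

Op 1: inc R1 by 1 -> R1=(0,1,0,0) value=1
Op 2: merge R0<->R3 -> R0=(0,0,0,0) R3=(0,0,0,0)
Op 3: inc R3 by 5 -> R3=(0,0,0,5) value=5
Op 4: inc R1 by 4 -> R1=(0,5,0,0) value=5
Op 5: inc R2 by 2 -> R2=(0,0,2,0) value=2
Op 6: inc R1 by 2 -> R1=(0,7,0,0) value=7
Op 7: merge R1<->R3 -> R1=(0,7,0,5) R3=(0,7,0,5)
Op 8: inc R1 by 3 -> R1=(0,10,0,5) value=15
Op 9: merge R0<->R3 -> R0=(0,7,0,5) R3=(0,7,0,5)
Op 10: merge R2<->R3 -> R2=(0,7,2,5) R3=(0,7,2,5)
Op 11: inc R1 by 1 -> R1=(0,11,0,5) value=16
Op 12: merge R2<->R1 -> R2=(0,11,2,5) R1=(0,11,2,5)

Answer: 0 7 0 5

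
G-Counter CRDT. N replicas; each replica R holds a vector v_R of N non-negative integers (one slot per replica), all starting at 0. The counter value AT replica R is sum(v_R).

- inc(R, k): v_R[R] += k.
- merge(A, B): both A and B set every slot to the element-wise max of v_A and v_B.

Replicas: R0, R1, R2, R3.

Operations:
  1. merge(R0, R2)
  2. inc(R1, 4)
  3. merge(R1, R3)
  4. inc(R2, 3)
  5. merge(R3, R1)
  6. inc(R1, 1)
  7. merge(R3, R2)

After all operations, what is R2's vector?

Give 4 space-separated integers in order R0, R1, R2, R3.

Op 1: merge R0<->R2 -> R0=(0,0,0,0) R2=(0,0,0,0)
Op 2: inc R1 by 4 -> R1=(0,4,0,0) value=4
Op 3: merge R1<->R3 -> R1=(0,4,0,0) R3=(0,4,0,0)
Op 4: inc R2 by 3 -> R2=(0,0,3,0) value=3
Op 5: merge R3<->R1 -> R3=(0,4,0,0) R1=(0,4,0,0)
Op 6: inc R1 by 1 -> R1=(0,5,0,0) value=5
Op 7: merge R3<->R2 -> R3=(0,4,3,0) R2=(0,4,3,0)

Answer: 0 4 3 0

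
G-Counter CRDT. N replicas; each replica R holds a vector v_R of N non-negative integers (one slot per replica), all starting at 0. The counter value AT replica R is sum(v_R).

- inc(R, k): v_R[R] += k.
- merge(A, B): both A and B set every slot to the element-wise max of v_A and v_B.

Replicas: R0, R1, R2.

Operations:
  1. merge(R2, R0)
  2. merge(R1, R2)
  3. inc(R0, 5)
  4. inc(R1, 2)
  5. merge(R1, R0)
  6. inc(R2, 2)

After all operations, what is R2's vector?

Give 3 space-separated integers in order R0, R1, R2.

Answer: 0 0 2

Derivation:
Op 1: merge R2<->R0 -> R2=(0,0,0) R0=(0,0,0)
Op 2: merge R1<->R2 -> R1=(0,0,0) R2=(0,0,0)
Op 3: inc R0 by 5 -> R0=(5,0,0) value=5
Op 4: inc R1 by 2 -> R1=(0,2,0) value=2
Op 5: merge R1<->R0 -> R1=(5,2,0) R0=(5,2,0)
Op 6: inc R2 by 2 -> R2=(0,0,2) value=2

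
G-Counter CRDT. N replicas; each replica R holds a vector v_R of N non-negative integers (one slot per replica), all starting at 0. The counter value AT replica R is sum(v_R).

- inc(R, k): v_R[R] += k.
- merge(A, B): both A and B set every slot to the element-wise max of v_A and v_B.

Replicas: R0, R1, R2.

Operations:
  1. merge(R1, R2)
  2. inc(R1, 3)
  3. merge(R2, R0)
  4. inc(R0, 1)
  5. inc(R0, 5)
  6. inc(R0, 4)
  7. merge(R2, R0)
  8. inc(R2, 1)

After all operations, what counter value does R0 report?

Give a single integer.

Answer: 10

Derivation:
Op 1: merge R1<->R2 -> R1=(0,0,0) R2=(0,0,0)
Op 2: inc R1 by 3 -> R1=(0,3,0) value=3
Op 3: merge R2<->R0 -> R2=(0,0,0) R0=(0,0,0)
Op 4: inc R0 by 1 -> R0=(1,0,0) value=1
Op 5: inc R0 by 5 -> R0=(6,0,0) value=6
Op 6: inc R0 by 4 -> R0=(10,0,0) value=10
Op 7: merge R2<->R0 -> R2=(10,0,0) R0=(10,0,0)
Op 8: inc R2 by 1 -> R2=(10,0,1) value=11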